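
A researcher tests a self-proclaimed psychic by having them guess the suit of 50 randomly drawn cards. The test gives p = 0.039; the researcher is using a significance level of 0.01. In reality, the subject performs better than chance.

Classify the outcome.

Type II error

The conventional null hypothesis is that the subject is guessing at random (p = 1/4).
Since p = 0.039 ≥ α = 0.01, H₀ is not rejected.
H₀ is false (actually the subject performs better than chance).
Failing to reject a false H₀ is a Type II error.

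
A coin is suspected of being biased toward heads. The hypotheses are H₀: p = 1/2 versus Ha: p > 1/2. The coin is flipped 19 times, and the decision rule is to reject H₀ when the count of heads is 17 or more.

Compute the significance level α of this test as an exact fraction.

191/524288

Under H₀, X ~ Binomial(19, 1/2), and α = P(X ≥ 17).
P(X ≥ 17) = [C(19,17) + C(19,18) + C(19,19)] / 2^19 = (171 + 19 + 1) / 524288 = 191/524288.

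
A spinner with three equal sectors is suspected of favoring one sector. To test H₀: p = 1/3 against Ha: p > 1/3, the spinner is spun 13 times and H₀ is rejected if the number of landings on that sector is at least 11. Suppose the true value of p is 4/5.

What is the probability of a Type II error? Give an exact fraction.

Under the alternative p = 4/5, S ~ Binomial(13, 4/5); β is the probability the test does not reject, P(S < 11).
Adding the binomial probabilities P(S=0)+…+P(S=10) at p = 4/5 gives 608334741/1220703125.

608334741/1220703125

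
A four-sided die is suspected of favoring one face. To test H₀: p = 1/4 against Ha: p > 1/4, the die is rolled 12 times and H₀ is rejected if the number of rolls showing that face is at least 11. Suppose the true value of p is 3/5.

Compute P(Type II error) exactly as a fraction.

239357656/244140625

β = P(fail to reject H₀ | Ha true) = P(X ≤ 10 | p = 3/5), X ~ Binomial(12, 3/5).
Summing C(12,j)·(3/5)^j·(2/5)^{12-j} for j = 0..10 gives 239357656/244140625.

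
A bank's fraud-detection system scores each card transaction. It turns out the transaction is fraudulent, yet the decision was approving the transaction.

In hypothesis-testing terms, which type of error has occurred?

The null hypothesis here is that the transaction is legitimate.
'Approving the transaction' corresponds to failing to reject H₀.
H₀ was not rejected but H₀ is false — a Type II error (false negative).

Type II error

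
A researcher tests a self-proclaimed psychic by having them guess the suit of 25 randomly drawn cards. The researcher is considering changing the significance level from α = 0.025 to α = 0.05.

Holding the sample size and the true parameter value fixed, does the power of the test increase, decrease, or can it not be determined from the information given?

With a larger α the critical value moves toward the center, so more of the Ha sampling distribution lies in the rejection region.
Since power = 1 − β and β decreases, power increases.

It increases.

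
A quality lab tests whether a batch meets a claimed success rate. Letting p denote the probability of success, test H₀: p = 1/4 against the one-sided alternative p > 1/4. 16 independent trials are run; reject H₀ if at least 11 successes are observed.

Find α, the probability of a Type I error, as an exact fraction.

Under H₀, Y ~ Binomial(16, 1/4), and α = P(Y ≥ 11).
P(Y ≥ 11) = Σ_{j=11}^{16} C(16,j)·(1/4)^j·(3/4)^{16-j} = 1225093/4294967296.

1225093/4294967296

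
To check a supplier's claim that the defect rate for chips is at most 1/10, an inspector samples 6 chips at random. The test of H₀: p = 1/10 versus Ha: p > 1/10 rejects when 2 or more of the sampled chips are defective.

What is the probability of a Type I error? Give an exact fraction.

α = P(reject H₀ | H₀ true) = P(Y ≥ 2 | p = 1/10), Y ~ Binomial(6, 1/10).
Via the complement, α = 1 − Σ_{j=0}^{1} C(6,j)(1/10)^j(9/10)^{6-j} = 22853/200000.

22853/200000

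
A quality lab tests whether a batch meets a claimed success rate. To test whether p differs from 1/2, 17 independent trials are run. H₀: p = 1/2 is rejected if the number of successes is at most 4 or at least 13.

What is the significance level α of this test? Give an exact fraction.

The significance level is the null-hypothesis probability of the rejection region {≤4} ∪ {≥13}.
Each tail has probability (1 + 17 + 136 + 680 + 2380)/131072; doubling gives α = 6428/131072 = 1607/32768.

1607/32768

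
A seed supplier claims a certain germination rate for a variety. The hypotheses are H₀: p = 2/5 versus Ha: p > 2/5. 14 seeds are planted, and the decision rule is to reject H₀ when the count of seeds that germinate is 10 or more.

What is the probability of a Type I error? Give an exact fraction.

21373952/1220703125

Under H₀, K ~ Binomial(14, 2/5), and α = P(K ≥ 10).
Adding the binomial terms for j = 10 through 14 with p = 2/5 yields 21373952/1220703125.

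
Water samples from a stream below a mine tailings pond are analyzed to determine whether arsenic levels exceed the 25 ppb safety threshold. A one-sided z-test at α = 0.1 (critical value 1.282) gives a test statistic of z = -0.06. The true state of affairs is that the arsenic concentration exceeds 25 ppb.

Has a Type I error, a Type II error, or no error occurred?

Type II error

The conventional null hypothesis is that the arsenic concentration is at or below 25 ppb (safe).
Since z = -0.06 ≤ z* = 1.282, H₀ is not rejected.
H₀ is false (actually the arsenic concentration exceeds 25 ppb).
Failing to reject a false H₀ is a Type II error.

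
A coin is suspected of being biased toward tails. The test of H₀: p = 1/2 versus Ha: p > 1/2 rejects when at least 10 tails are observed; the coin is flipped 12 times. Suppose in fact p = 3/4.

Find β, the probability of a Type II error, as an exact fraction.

10222777/16777216

A Type II error is failing to reject when Ha holds: with p = 3/4, β = P(K ≤ 9).
Adding the binomial probabilities P(K=0)+…+P(K=9) at p = 3/4 gives 10222777/16777216.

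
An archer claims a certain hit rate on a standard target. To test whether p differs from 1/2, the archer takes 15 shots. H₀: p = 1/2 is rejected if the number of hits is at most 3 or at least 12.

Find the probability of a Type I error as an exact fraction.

9/256

α = P(Y ≤ 3 or Y ≥ 12 | p = 1/2), Y ~ Binomial(15, 1/2).
The two tails are symmetric, so α = 2·(1 + 15 + 105 + 455)/2^15 = 1152/32768 = 9/256.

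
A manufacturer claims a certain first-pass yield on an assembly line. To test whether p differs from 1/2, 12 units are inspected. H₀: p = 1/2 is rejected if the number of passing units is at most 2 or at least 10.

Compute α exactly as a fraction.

79/2048

The significance level is the null-hypothesis probability of the rejection region {≤2} ∪ {≥10}.
By symmetry, α = 2·P(X ≤ 2) = 2·(1 + 12 + 66)/4096 = 158/4096 = 79/2048.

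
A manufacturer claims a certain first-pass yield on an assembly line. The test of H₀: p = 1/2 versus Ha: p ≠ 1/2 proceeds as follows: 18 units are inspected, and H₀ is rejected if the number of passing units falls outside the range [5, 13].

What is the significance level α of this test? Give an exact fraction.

The significance level is the null-hypothesis probability of the rejection region {≤4} ∪ {≥14}.
Each tail has probability (1 + 18 + 153 + 816 + 3060)/262144; doubling gives α = 8096/262144 = 253/8192.

253/8192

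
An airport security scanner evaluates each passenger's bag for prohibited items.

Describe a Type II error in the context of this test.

With the conventional null hypothesis that the bag contains no prohibited items:
A Type II error is failing to reject H₀ when H₀ is false.
Here that means letting the bag through when actually the bag contains a prohibited item.

A Type II error would mean concluding that the bag contains no prohibited items (or at least failing to establish that the bag contains a prohibited item) when in fact the bag contains a prohibited item.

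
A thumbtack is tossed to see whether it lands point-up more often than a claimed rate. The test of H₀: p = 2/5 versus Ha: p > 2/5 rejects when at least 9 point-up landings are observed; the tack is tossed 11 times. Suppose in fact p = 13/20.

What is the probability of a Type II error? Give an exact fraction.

Under the alternative p = 13/20, X ~ Binomial(11, 13/20); β is the probability the test does not reject, P(X < 9).
Summing C(11,j)·(13/20)^j·(7/20)^{11-j} for j = 0..8 gives 32762721984671/40960000000000.

32762721984671/40960000000000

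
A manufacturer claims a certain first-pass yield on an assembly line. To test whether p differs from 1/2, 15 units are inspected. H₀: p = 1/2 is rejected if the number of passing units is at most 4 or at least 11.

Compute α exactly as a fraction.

α = P(S ≤ 4 or S ≥ 11 | p = 1/2), S ~ Binomial(15, 1/2).
By symmetry, α = 2·P(S ≤ 4) = 2·(1 + 15 + 105 + 455 + 1365)/32768 = 3882/32768 = 1941/16384.

1941/16384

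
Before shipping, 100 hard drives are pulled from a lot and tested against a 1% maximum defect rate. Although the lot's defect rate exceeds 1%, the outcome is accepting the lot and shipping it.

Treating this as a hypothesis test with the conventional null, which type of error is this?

Type II error

The null hypothesis here is that the lot's defect rate is 1% (within specification).
'Accepting the lot and shipping it' corresponds to failing to reject H₀.
H₀ was not rejected but H₀ is false — a Type II error (false negative).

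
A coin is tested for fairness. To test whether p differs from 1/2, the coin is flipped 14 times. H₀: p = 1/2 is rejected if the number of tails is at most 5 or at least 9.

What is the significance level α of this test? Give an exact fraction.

Under H₀, K ~ Binomial(14, 1/2); α is the probability of landing in either tail, P(K ≤ 5) + P(K ≥ 9).
Each tail has probability (1 + 14 + 91 + 364 + 1001 + 2002)/16384; doubling gives α = 6946/16384 = 3473/8192.

3473/8192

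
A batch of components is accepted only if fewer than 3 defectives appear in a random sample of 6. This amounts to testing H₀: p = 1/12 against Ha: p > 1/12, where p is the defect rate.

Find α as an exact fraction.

14251/1492992

The significance level is the probability, assuming p = 1/12, of seeing 3 or more defectives in 6 draws.
α = 1 − P(K ≤ 2) = 1 − 1478741/1492992 = 14251/1492992.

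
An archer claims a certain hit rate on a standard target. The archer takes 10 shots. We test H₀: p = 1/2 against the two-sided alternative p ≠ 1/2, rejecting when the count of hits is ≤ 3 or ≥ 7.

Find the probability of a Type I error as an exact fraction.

11/32

Under H₀, X ~ Binomial(10, 1/2); α is the probability of landing in either tail, P(X ≤ 3) + P(X ≥ 7).
The two tails are symmetric, so α = 2·(1 + 10 + 45 + 120)/2^10 = 352/1024 = 11/32.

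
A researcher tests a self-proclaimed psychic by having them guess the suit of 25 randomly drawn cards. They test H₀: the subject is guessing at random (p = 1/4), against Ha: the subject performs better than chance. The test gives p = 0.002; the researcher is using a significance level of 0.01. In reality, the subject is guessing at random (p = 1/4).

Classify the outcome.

Since p = 0.002 < α = 0.01, H₀ is rejected.
H₀ is true (actually the subject is guessing at random (p = 1/4)).
Rejecting a true H₀ is a Type I error.

Type I error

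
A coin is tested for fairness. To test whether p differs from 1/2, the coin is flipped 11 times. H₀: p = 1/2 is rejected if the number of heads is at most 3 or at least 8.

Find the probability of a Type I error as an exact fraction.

The significance level is the null-hypothesis probability of the rejection region {≤3} ∪ {≥8}.
By symmetry, α = 2·P(Y ≤ 3) = 2·(1 + 11 + 55 + 165)/2048 = 464/2048 = 29/128.

29/128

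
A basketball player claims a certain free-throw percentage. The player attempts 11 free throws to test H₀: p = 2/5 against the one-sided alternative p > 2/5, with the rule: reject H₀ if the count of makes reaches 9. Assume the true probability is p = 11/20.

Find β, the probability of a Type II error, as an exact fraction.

38288445266097/40960000000000

A Type II error is failing to reject when Ha holds: with p = 11/20, β = P(Y ≤ 8).
Summing C(11,j)·(11/20)^j·(9/20)^{11-j} for j = 0..8 gives 38288445266097/40960000000000.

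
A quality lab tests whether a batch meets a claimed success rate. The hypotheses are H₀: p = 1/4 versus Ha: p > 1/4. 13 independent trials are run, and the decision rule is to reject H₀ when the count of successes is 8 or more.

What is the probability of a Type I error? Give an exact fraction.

α = P(reject H₀ | H₀ true) = P(S ≥ 8 | p = 1/4), with S ~ Binomial(13, 1/4).
Summing C(13,j)(1/4)^j(3/4)^{13−j} for j = 8,…,13 gives 23695/4194304.

23695/4194304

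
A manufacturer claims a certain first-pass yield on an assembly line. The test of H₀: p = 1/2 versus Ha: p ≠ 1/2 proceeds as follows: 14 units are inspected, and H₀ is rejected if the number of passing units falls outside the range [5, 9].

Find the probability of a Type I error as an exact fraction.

Under H₀, X ~ Binomial(14, 1/2); α is the probability of landing in either tail, P(X ≤ 4) + P(X ≥ 10).
The two tails are symmetric, so α = 2·(1 + 14 + 91 + 364 + 1001)/2^14 = 2942/16384 = 1471/8192.

1471/8192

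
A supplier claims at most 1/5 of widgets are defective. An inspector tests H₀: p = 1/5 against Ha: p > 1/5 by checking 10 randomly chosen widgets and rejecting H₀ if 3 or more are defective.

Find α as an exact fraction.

3146489/9765625

Under H₀, K ~ Binomial(10, 1/5); the Type I error rate is P(K ≥ 3).
Via the complement, α = 1 − Σ_{j=0}^{2} C(10,j)(1/5)^j(4/5)^{10-j} = 3146489/9765625.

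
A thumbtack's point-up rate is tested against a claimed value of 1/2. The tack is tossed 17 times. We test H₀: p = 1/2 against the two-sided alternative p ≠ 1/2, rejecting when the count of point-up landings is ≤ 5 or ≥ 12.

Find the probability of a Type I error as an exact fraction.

α = P(K ≤ 5 or K ≥ 12 | p = 1/2), K ~ Binomial(17, 1/2).
The two tails are symmetric, so α = 2·(1 + 17 + 136 + 680 + 2380 + 6188)/2^17 = 18804/131072 = 4701/32768.

4701/32768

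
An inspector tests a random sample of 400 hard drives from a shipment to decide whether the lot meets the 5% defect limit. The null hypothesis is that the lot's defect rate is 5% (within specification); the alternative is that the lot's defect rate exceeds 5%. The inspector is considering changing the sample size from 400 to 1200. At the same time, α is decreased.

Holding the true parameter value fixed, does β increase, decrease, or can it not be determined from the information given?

The first change alone would make β decrease; the second alone would make β increase. Which effect dominates depends on the magnitudes, which are not given.

Cannot be determined from the information given.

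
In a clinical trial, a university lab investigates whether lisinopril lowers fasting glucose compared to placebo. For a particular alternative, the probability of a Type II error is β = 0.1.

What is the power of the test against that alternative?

Power = 1 − β = 1 − 0.1 = 0.9.

0.9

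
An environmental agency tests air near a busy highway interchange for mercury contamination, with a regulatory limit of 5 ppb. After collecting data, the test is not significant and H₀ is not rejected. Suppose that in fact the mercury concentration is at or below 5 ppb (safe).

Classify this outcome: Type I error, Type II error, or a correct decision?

No error (correct decision).

The conventional null hypothesis here is that the mercury concentration is at or below 5 ppb (safe).
The test retained a true H₀ — the decision matches the true state.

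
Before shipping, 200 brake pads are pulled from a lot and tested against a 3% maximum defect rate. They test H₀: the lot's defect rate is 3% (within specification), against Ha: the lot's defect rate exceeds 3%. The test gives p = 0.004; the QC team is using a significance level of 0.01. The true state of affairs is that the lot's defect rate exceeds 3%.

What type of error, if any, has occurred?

Since p = 0.004 < α = 0.01, H₀ is rejected.
H₀ is false (actually the lot's defect rate exceeds 3%).
The decision matches the true state — no error.

No error — this is a correct decision.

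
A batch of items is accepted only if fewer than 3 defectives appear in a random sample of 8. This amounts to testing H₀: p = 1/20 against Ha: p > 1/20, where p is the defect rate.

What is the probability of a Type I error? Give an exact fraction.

148178379/25600000000

The significance level is the probability, assuming p = 1/20, of seeing 3 or more defectives in 8 draws.
Via the complement, α = 1 − Σ_{j=0}^{2} C(8,j)(1/20)^j(19/20)^{8-j} = 148178379/25600000000.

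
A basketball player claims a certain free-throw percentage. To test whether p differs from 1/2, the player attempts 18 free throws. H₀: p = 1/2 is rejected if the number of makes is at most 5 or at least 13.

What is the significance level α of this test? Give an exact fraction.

The significance level is the null-hypothesis probability of the rejection region {≤5} ∪ {≥13}.
Each tail has probability (1 + 18 + 153 + 816 + 3060 + 8568)/262144; doubling gives α = 25232/262144 = 1577/16384.

1577/16384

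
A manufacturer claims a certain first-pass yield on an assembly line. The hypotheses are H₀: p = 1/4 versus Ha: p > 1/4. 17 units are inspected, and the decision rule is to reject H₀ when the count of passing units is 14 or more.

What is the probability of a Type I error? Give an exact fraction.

4909/4294967296

The Type I error probability is α = P(Y ≥ 14) computed under H₀, where Y ~ Binomial(17, 1/4).
Adding the binomial terms for j = 14 through 17 with p = 1/4 yields 4909/4294967296.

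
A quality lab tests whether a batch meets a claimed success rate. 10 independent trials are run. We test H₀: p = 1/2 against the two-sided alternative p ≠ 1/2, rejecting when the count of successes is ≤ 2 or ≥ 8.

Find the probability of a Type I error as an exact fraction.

7/64

The significance level is the null-hypothesis probability of the rejection region {≤2} ∪ {≥8}.
The two tails are symmetric, so α = 2·(1 + 10 + 45)/2^10 = 112/1024 = 7/64.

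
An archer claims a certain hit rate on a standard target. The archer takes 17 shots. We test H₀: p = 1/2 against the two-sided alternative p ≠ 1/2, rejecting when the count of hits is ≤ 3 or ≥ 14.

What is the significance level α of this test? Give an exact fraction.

417/32768

α = P(Y ≤ 3 or Y ≥ 14 | p = 1/2), Y ~ Binomial(17, 1/2).
By symmetry, α = 2·P(Y ≤ 3) = 2·(1 + 17 + 136 + 680)/131072 = 1668/131072 = 417/32768.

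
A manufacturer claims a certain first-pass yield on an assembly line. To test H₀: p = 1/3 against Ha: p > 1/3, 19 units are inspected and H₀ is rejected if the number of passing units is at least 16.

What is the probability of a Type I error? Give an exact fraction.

2825/387420489

Under H₀, S ~ Binomial(19, 1/3), and α = P(S ≥ 16).
P(S ≥ 16) = Σ_{j=16}^{19} C(19,j)·(1/3)^j·(2/3)^{19-j} = 2825/387420489.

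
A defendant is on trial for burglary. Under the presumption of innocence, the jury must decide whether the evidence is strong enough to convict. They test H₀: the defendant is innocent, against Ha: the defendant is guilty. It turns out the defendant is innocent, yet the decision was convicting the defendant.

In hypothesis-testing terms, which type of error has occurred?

'Convicting the defendant' corresponds to rejecting H₀.
H₀ was rejected but H₀ is true — a Type I error (false positive).

Type I error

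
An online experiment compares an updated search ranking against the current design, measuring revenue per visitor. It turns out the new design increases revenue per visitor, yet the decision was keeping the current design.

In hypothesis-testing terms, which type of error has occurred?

The null hypothesis here is that the new design has no effect on revenue per visitor.
'Keeping the current design' corresponds to failing to reject H₀.
H₀ was not rejected but H₀ is false — a Type II error (false negative).

Type II error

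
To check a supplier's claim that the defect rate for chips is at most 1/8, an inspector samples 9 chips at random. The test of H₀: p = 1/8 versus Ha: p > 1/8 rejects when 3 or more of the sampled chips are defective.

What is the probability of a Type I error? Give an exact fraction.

3083341/33554432

The significance level is the probability, assuming p = 1/8, of seeing 3 or more defectives in 9 draws.
Via the complement, α = 1 − Σ_{j=0}^{2} C(9,j)(1/8)^j(7/8)^{9-j} = 3083341/33554432.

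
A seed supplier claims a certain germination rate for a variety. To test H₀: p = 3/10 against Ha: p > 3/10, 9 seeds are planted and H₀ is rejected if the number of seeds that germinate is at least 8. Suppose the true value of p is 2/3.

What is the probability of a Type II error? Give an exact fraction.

A Type II error is failing to reject when Ha holds: with p = 2/3, β = P(Y ≤ 7).
Adding the binomial probabilities P(Y=0)+…+P(Y=7) at p = 2/3 gives 16867/19683.

16867/19683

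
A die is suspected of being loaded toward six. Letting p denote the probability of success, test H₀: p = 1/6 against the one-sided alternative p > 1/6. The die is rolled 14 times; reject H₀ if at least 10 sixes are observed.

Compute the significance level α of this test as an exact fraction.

673471/78364164096

Under H₀, K ~ Binomial(14, 1/6), and α = P(K ≥ 10).
Adding the binomial terms for j = 10 through 14 with p = 1/6 yields 673471/78364164096.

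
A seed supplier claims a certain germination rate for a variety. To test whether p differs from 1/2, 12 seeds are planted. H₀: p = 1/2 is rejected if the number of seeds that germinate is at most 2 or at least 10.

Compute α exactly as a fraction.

The significance level is the null-hypothesis probability of the rejection region {≤2} ∪ {≥10}.
The two tails are symmetric, so α = 2·(1 + 12 + 66)/2^12 = 158/4096 = 79/2048.

79/2048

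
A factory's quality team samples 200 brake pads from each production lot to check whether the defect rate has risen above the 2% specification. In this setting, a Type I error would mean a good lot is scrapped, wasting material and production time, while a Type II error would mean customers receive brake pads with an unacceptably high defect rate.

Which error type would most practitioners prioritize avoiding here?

The Type II consequence (customers receive brake pads with an unacceptably high defect rate) is more severe than the Type I consequence (a good lot is scrapped, wasting material and production time).

Type II error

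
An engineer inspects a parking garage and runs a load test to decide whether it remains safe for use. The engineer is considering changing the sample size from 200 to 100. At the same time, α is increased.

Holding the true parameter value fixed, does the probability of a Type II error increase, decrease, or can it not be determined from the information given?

Cannot be determined from the information given.

The first change alone would make β increase; the second alone would make β decrease. Which effect dominates depends on the magnitudes, which are not given.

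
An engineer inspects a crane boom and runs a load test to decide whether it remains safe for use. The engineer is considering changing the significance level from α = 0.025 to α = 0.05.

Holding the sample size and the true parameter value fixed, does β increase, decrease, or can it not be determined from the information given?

It decreases.

With a larger α the critical value moves toward the center, so more of the Ha sampling distribution lies in the rejection region.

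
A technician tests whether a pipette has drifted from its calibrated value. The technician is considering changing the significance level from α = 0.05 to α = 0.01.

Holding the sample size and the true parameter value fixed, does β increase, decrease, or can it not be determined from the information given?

It increases.

Lowering α raises the bar for rejection; under Ha, the test now fails to reject on outcomes it previously would have rejected.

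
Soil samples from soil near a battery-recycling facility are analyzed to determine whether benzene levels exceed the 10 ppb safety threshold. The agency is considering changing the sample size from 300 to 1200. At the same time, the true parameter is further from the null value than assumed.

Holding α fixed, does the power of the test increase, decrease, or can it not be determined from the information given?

A larger sample reduces the standard error, pulling the sampling distribution under Ha further from the non-rejection region. A bigger departure from H₀ is easier for the test to detect, so it fails to reject less often. Both changes push β in the same direction.
Since power = 1 − β and β decreases, power increases.

It increases.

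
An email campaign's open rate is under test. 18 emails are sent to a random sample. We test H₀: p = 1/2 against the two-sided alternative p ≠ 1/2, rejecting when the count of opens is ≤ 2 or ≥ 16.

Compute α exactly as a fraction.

43/32768

Under H₀, S ~ Binomial(18, 1/2); α is the probability of landing in either tail, P(S ≤ 2) + P(S ≥ 16).
Each tail has probability (1 + 18 + 153)/262144; doubling gives α = 344/262144 = 43/32768.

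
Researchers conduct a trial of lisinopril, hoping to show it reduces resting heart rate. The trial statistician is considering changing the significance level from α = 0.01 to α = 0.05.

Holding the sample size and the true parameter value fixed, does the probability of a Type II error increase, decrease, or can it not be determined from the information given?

It decreases.

A larger α widens the rejection region, so when the alternative is true more outcomes lead to rejection — failing to reject becomes less likely.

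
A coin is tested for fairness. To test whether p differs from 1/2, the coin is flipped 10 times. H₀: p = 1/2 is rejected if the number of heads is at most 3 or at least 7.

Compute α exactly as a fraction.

Under H₀, X ~ Binomial(10, 1/2); α is the probability of landing in either tail, P(X ≤ 3) + P(X ≥ 7).
The two tails are symmetric, so α = 2·(1 + 10 + 45 + 120)/2^10 = 352/1024 = 11/32.

11/32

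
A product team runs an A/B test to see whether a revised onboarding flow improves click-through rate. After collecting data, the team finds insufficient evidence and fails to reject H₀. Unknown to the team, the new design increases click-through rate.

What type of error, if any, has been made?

The conventional null hypothesis here is that the new design has no effect on click-through rate.
H₀ was not rejected, but H₀ is actually false.
Failing to reject a false null hypothesis is a Type II error (false negative).

Type II error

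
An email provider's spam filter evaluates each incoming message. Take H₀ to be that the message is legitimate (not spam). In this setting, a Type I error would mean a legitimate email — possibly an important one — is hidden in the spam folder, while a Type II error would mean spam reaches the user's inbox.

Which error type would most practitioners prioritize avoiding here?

Type I error

The Type I consequence (a legitimate email — possibly an important one — is hidden in the spam folder) is more severe than the Type II consequence (spam reaches the user's inbox).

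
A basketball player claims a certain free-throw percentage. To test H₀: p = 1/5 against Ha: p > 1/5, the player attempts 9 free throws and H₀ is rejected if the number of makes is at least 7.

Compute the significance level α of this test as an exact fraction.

613/1953125

The Type I error probability is α = P(S ≥ 7) computed under H₀, where S ~ Binomial(9, 1/5).
Summing C(9,j)(1/5)^j(4/5)^{9−j} for j = 7,…,9 gives 613/1953125.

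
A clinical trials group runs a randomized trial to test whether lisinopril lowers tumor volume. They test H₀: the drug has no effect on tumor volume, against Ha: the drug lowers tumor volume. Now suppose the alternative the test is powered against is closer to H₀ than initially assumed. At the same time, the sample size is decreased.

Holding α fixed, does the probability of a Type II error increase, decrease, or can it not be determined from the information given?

It increases.

A smaller departure from H₀ means the test statistic under Ha is distributed closer to where it would be under H₀; rejection becomes less likely. With less data the test statistic is noisier; under Ha, more outcomes land inside the acceptance region. Both changes push β in the same direction.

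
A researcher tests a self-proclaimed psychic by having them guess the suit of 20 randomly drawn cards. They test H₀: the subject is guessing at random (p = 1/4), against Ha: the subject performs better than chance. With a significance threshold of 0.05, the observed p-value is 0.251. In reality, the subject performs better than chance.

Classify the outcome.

Type II error

Since p = 0.251 ≥ α = 0.05, H₀ is not rejected.
H₀ is false (actually the subject performs better than chance).
Failing to reject a false H₀ is a Type II error.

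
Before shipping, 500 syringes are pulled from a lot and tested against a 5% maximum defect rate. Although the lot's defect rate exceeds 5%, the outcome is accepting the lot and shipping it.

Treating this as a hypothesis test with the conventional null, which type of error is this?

The null hypothesis here is that the lot's defect rate is 5% (within specification).
'Accepting the lot and shipping it' corresponds to failing to reject H₀.
H₀ was not rejected but H₀ is false — a Type II error (false negative).

Type II error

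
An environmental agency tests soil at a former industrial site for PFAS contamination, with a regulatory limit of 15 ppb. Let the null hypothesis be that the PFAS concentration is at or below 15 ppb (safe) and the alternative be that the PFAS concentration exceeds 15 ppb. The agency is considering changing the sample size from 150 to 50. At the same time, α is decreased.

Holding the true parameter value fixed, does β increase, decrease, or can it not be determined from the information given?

It increases.

A smaller sample increases the standard error, so the sampling distributions under H₀ and Ha overlap more. Lowering α raises the bar for rejection; under Ha, the test now fails to reject on outcomes it previously would have rejected. Both changes push β in the same direction.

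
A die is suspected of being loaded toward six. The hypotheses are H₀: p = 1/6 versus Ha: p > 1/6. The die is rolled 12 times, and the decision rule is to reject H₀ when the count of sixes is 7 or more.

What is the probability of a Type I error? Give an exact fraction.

Under H₀, S ~ Binomial(12, 1/6), and α = P(S ≥ 7).
P(S ≥ 7) = Σ_{j=7}^{12} C(12,j)·(1/6)^j·(5/6)^{12-j} = 468931/362797056.

468931/362797056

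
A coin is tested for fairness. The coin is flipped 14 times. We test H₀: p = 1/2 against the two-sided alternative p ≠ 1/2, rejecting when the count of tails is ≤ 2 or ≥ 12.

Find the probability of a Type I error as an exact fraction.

53/4096

α = P(Y ≤ 2 or Y ≥ 12 | p = 1/2), Y ~ Binomial(14, 1/2).
The two tails are symmetric, so α = 2·(1 + 14 + 91)/2^14 = 212/16384 = 53/4096.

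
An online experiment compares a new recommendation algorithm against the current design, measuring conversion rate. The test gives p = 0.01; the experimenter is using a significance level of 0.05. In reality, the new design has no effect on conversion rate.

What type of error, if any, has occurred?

Type I error

The conventional null hypothesis is that the new design has no effect on conversion rate.
Since p = 0.01 < α = 0.05, H₀ is rejected.
H₀ is true (actually the new design has no effect on conversion rate).
Rejecting a true H₀ is a Type I error.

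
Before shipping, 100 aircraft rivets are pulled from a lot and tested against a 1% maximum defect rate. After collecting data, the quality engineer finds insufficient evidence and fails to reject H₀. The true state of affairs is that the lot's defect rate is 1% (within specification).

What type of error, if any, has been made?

The conventional null hypothesis here is that the lot's defect rate is 1% (within specification).
The test retained a true H₀ — the decision matches the true state.

No error (correct decision).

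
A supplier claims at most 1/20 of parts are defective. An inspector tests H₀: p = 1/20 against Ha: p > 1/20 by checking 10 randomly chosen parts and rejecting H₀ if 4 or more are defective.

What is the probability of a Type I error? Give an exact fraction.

Under H₀, S ~ Binomial(10, 1/20); the Type I error rate is P(S ≥ 4).
α = 1 − P(S ≤ 3) = 1 − 2557367045279/2560000000000 = 2632954721/2560000000000.

2632954721/2560000000000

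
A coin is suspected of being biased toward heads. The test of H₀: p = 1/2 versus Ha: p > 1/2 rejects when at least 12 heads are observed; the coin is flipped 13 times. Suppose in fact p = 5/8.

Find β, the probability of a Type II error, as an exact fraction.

134753406597/137438953472

Under the alternative p = 5/8, S ~ Binomial(13, 5/8); β is the probability the test does not reject, P(S < 12).
Adding the binomial probabilities P(S=0)+…+P(S=11) at p = 5/8 gives 134753406597/137438953472.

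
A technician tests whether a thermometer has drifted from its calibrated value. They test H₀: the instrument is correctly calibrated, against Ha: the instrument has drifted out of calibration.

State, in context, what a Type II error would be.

A Type II error is failing to reject H₀ when H₀ is false.
Here that means leaving the instrument in service when actually the instrument has drifted out of calibration.

A Type II error would mean concluding that the instrument is correctly calibrated (or at least failing to establish that the instrument has drifted out of calibration) when in fact the instrument has drifted out of calibration.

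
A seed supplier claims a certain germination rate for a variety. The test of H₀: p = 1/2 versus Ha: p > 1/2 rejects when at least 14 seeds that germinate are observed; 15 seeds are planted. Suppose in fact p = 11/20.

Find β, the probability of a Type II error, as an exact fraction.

16356278262148423407/16384000000000000000

β = P(fail to reject H₀ | Ha true) = P(S ≤ 13 | p = 11/20), S ~ Binomial(15, 11/20).
Summing C(15,j)·(11/20)^j·(9/20)^{15-j} for j = 0..13 gives 16356278262148423407/16384000000000000000.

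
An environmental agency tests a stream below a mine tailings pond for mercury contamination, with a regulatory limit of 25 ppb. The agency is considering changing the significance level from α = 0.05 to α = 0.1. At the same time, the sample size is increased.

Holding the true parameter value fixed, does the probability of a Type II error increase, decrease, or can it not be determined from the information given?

It decreases.

A larger α widens the rejection region, so when the alternative is true more outcomes lead to rejection — failing to reject becomes less likely. Increasing n separates the H₀ and Ha sampling distributions, so under Ha fewer outcomes land in the acceptance region. Both changes push β in the same direction.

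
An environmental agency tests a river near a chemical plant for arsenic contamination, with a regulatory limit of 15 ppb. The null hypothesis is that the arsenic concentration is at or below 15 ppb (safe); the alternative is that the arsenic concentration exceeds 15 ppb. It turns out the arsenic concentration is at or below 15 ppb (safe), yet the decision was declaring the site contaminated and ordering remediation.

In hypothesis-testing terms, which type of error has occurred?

'Declaring the site contaminated and ordering remediation' corresponds to rejecting H₀.
H₀ was rejected but H₀ is true — a Type I error (false positive).

Type I error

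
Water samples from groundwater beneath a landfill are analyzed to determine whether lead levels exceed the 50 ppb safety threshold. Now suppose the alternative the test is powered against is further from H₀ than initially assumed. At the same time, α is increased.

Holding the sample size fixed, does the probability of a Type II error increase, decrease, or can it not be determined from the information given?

It decreases.

The further the true parameter sits from the null value, the more of the Ha sampling distribution falls in the rejection region. Relaxing α lowers the evidence threshold; under Ha, outcomes that previously fell short now trigger rejection. Both changes push β in the same direction.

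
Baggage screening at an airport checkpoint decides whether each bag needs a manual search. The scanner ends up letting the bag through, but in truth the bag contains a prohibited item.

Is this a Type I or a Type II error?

The null hypothesis here is that the bag contains no prohibited items.
'Letting the bag through' corresponds to failing to reject H₀.
H₀ was not rejected but H₀ is false — a Type II error (false negative).

Type II error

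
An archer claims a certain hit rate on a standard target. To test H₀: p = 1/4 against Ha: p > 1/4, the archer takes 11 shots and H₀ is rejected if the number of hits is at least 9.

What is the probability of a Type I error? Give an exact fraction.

The Type I error probability is α = P(S ≥ 9) computed under H₀, where S ~ Binomial(11, 1/4).
P(S ≥ 9) = Σ_{j=9}^{11} C(11,j)·(1/4)^j·(3/4)^{11-j} = 529/4194304.

529/4194304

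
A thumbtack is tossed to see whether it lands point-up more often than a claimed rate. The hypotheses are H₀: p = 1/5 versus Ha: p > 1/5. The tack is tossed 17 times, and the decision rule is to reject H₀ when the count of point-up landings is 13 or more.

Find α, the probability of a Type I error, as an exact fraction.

Under H₀, X ~ Binomial(17, 1/5), and α = P(X ≥ 13).
Summing C(17,j)(1/5)^j(4/5)^{17−j} for j = 13,…,17 gives 131009/152587890625.

131009/152587890625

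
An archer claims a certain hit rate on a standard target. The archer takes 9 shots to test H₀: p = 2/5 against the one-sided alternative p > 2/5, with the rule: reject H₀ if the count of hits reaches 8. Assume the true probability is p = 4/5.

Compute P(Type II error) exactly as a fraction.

1101157/1953125

β = P(fail to reject H₀ | Ha true) = P(X ≤ 7 | p = 4/5), X ~ Binomial(9, 4/5).
Adding the binomial probabilities P(X=0)+…+P(X=7) at p = 4/5 gives 1101157/1953125.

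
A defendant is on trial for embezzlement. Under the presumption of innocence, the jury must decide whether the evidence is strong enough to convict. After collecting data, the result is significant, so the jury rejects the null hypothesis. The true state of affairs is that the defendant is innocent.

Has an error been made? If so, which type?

The conventional null hypothesis here is that the defendant is innocent.
H₀ was rejected, but H₀ is actually true.
Rejecting a true null hypothesis is a Type I error (false positive).

Type I error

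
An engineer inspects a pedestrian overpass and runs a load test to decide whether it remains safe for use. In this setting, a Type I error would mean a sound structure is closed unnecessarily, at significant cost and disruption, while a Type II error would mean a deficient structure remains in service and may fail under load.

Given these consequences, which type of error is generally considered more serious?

Type II error

The Type II consequence (a deficient structure remains in service and may fail under load) is more severe than the Type I consequence (a sound structure is closed unnecessarily, at significant cost and disruption).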